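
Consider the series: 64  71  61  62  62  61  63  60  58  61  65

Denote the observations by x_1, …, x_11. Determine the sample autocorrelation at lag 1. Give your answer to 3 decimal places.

Mean x̄ = (64 + 71 + 61 + 62 + 62 + 61 + 63 + 60 + 58 + 61 + 65)/11 = 62.5455
Numerator Σ_{t=1}^{10}(x_t−x̄)(x_{t+1}−x̄) = 14.1570
Denominator Σ(x_t−x̄)² = 114.7273
r_1 = 14.1570 / 114.7273 = 0.123

0.123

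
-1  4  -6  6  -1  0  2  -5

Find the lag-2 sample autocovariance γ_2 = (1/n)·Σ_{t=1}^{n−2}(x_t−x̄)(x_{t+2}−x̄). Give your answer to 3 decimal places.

Mean x̄ = (-1 + 4 − 6 + 6 − 1 + 0 + 2 − 5)/8 = -0.1250
Deviations: -0.8750, 4.1250, -5.8750, 6.1250, -0.8750, 0.1250, 2.1250, -4.8750
Σ_{t=1}^{6}(x_t−x̄)(x_{t+2}−x̄) = 33.8438
γ_2 = 33.8438 / 8 = 4.230

4.230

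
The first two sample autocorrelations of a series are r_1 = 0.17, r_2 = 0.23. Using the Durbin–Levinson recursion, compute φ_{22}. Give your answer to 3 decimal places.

0.207

φ_{22} = (r_2 − r_1²) / (1 − r_1²)
r_1² = (0.17)² = 0.0289
Numerator = 0.23 − 0.0289 = 0.2011; denominator = 1 − 0.0289 = 0.9711
φ_{22} = 0.2011 / 0.9711 = 0.207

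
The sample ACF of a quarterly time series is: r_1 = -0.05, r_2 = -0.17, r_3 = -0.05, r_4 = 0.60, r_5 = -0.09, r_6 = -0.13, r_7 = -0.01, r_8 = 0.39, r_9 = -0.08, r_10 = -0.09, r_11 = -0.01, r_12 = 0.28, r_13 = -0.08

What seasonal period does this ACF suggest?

4

The largest autocorrelation is r_4 = 0.60, with weaker echoes at lags 8 (0.39) and 12 (0.28); the remaining lags stay at or below -0.01.
The dominant spike at lag 4 indicates a seasonal period of 4.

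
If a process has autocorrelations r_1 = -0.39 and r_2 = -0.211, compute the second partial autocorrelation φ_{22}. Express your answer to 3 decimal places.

-0.428

φ_{22} = (r_2 − r_1²) / (1 − r_1²)
r_1² = (-0.39)² = 0.1521
Numerator = -0.211 − 0.1521 = -0.3631; denominator = 1 − 0.1521 = 0.8479
φ_{22} = -0.3631 / 0.8479 = -0.428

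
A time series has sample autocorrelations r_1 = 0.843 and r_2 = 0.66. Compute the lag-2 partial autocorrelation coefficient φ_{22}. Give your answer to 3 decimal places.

-0.175

φ_{22} = (r_2 − r_1²) / (1 − r_1²)
r_1² = (0.843)² = 0.710649
Numerator = 0.66 − 0.7106 = -0.0506; denominator = 1 − 0.7106 = 0.2894
φ_{22} = -0.0506 / 0.2894 = -0.175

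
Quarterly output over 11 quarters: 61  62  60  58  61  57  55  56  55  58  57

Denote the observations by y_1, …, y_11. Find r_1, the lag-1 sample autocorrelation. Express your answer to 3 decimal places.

Mean ȳ = (61 + 62 + 60 + 58 + 61 + 57 + 55 + 56 + 55 + 58 + 57)/11 = 58.1818
Numerator Σ_{t=1}^{10}(y_t−ȳ)(y_{t+1}−ȳ) = 31.9669
Denominator Σ(y_t−ȳ)² = 61.6364
r_1 = 31.9669 / 61.6364 = 0.519

0.519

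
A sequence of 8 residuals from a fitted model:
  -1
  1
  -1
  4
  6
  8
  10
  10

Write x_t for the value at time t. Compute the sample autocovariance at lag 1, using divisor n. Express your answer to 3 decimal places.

11.889

Mean x̄ = (-1 + 1 − 1 + 4 + 6 + 8 + 10 + 10)/8 = 4.6250
Σ_{t=1}^{7}(x_t−x̄)(x_{t+1}−x̄) = 95.1094
γ_1 = 95.1094 / 8 = 11.889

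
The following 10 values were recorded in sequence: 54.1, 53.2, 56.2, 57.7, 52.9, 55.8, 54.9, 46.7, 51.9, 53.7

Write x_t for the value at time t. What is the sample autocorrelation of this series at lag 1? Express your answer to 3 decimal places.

Mean x̄ = (54.1 + 53.2 + 56.2 + 57.7 + 52.9 + 55.8 + 54.9 + 46.7 + 51.9 + 53.7)/10 = 53.7100
Numerator Σ_{t=1}^{9}(x_t−x̄)(x_{t+1}−x̄) = 10.3929
Denominator Σ(x_t−x̄)² = 81.3890
r_1 = 10.3929 / 81.3890 = 0.128

0.128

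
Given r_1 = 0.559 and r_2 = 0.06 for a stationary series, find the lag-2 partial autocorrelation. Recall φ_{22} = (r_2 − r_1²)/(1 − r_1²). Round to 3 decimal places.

-0.367

φ_{22} = (r_2 − r_1²) / (1 − r_1²)
r_1² = (0.559)² = 0.312481
Numerator = 0.06 − 0.3125 = -0.2525; denominator = 1 − 0.3125 = 0.6875
φ_{22} = -0.2525 / 0.6875 = -0.367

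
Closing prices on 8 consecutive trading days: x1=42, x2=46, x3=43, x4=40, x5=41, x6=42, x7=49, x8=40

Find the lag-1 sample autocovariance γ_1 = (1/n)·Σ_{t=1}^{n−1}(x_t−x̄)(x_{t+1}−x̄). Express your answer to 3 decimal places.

Mean x̄ = (42 + 46 + 43 + 40 + 41 + 42 + 49 + 40)/8 = 42.8750
Deviations: -0.8750, 3.1250, 0.1250, -2.8750, -1.8750, -0.8750, 6.1250, -2.8750
Σ_{t=1}^{7}(x_t−x̄)(x_{t+1}−x̄) = -18.6406
γ_1 = -18.6406 / 8 = -2.330

-2.330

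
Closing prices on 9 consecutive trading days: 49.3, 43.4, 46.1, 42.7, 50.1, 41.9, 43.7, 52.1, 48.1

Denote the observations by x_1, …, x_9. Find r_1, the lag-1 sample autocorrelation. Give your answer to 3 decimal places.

Mean x̄ = (49.3 + 43.4 + 46.1 + 42.7 + 50.1 + 41.9 + 43.7 + 52.1 + 48.1)/9 = 46.3778
Numerator Σ_{t=1}^{8}(x_t−x̄)(x_{t+1}−x̄) = -30.6872
Denominator Σ(x_t−x̄)² = 107.7956
r_1 = -30.6872 / 107.7956 = -0.285

-0.285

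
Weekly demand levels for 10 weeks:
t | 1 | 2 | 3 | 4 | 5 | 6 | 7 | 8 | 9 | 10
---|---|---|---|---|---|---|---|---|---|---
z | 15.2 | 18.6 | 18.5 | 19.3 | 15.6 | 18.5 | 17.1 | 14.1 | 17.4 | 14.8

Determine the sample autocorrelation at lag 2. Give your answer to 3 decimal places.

0.141

Mean z̄ = (15.2 + 18.6 + 18.5 + 19.3 + 15.6 + 18.5 + 17.1 + 14.1 + 17.4 + 14.8)/10 = 16.9100
Numerator Σ_{t=1}^{8}(z_t−z̄)(z_{t+2}−z̄) = 4.3428
Denominator Σ(z_t−z̄)² = 30.8890
r_2 = 4.3428 / 30.8890 = 0.141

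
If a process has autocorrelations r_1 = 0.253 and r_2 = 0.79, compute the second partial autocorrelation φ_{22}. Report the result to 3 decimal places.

0.776

φ_{22} = (r_2 − r_1²) / (1 − r_1²)
r_1² = (0.253)² = 0.064009
Numerator = 0.79 − 0.0640 = 0.7260; denominator = 1 − 0.0640 = 0.9360
φ_{22} = 0.7260 / 0.9360 = 0.776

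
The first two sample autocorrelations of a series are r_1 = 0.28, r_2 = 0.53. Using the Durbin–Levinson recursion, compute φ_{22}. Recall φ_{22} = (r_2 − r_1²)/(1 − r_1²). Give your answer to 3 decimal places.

0.490

φ_{22} = (r_2 − r_1²) / (1 − r_1²)
r_1² = (0.28)² = 0.0784
Numerator = 0.53 − 0.0784 = 0.4516; denominator = 1 − 0.0784 = 0.9216
φ_{22} = 0.4516 / 0.9216 = 0.490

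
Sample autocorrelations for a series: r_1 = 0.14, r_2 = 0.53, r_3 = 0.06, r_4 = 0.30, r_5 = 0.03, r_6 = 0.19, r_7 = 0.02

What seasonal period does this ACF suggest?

2

The largest autocorrelation is r_2 = 0.53, with weaker echoes at lags 4 (0.30) and 6 (0.19); the remaining lags stay at or below 0.14.
The dominant spike at lag 2 indicates a seasonal period of 2.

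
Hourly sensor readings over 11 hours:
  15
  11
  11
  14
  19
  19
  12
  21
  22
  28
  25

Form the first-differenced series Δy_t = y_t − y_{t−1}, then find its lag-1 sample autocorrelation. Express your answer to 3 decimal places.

-0.319

First differences Δy: -4, 0, 3, 5, 0, -7, 9, 1, 6, -3
Mean of differences = 1.0000
Numerator Σ(Δy_t−Δȳ)(Δy_{t+1}−Δȳ) = -69.0000
Denominator Σ(Δy_t−Δȳ)² = 216.0000
r_1(Δy) = -69.0000 / 216.0000 = -0.319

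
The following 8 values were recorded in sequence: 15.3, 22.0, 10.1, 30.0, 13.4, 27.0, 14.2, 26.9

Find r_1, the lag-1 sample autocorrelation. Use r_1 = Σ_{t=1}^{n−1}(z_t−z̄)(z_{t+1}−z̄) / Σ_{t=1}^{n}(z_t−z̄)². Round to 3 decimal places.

-0.808

Mean z̄ = (15.3 + 22.0 + 10.1 + 30.0 + 13.4 + 27.0 + 14.2 + 26.9)/8 = 19.8625
Deviations from mean: -4.5625, 2.1375, -9.7625, 10.1375, -6.4625, 7.1375, -5.6625, 7.0375
Numerator Σ_{t=1}^{7}(z_t−z̄)(z_{t+1}−z̄) = -321.4927
Denominator Σ(z_t−z̄)² = 397.7588
r_1 = -321.4927 / 397.7588 = -0.808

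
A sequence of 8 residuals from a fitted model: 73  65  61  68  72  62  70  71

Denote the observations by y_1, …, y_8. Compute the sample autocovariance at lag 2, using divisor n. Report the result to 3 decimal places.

Mean ȳ = (73 + 65 + 61 + 68 + 72 + 62 + 70 + 71)/8 = 67.7500
Σ_{t=1}^{6}(y_t−ȳ)(y_{t+2}−ȳ) = -75.3750
γ_2 = -75.3750 / 8 = -9.422

-9.422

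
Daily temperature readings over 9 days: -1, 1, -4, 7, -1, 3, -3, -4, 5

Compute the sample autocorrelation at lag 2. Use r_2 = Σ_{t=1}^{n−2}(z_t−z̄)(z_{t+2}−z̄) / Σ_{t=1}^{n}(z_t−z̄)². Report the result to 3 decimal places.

Mean z̄ = (-1 + 1 − 4 + 7 − 1 + 3 − 3 − 4 + 5)/9 = 0.3333
Numerator Σ_{t=1}^{7}(z_t−z̄)(z_{t+2}−z̄) = 11.1111
Denominator Σ(z_t−z̄)² = 126.0000
r_2 = 11.1111 / 126.0000 = 0.088

0.088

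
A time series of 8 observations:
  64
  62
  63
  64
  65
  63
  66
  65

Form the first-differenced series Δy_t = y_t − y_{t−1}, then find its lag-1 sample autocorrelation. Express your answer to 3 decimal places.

First differences Δy: -2, 1, 1, 1, -2, 3, -1
Mean of differences = 0.1429
Numerator Σ(Δy_t−Δȳ)(Δy_{t+1}−Δȳ) = -11.5918
Denominator Σ(Δy_t−Δȳ)² = 20.8571
r_1(Δy) = -11.5918 / 20.8571 = -0.556

-0.556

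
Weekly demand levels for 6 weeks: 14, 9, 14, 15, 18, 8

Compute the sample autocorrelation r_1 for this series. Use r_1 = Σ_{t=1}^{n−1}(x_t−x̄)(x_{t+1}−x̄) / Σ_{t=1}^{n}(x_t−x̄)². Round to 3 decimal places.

-0.292

Mean x̄ = (14 + 9 + 14 + 15 + 18 + 8)/6 = 13.0000
Σ(x_t−x̄)(x_{t+1}−x̄) = (-4.0000) + (-4.0000) + (2.0000) + (10.0000) + (-25.0000) = -21.0000
Denominator Σ(x_t−x̄)² = 72.0000
r_1 = -21.0000 / 72.0000 = -0.292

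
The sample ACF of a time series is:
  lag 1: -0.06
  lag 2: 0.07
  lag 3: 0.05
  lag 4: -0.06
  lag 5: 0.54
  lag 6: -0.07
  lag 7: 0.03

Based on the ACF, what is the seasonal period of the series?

The largest autocorrelation is r_5 = 0.54; the remaining lags stay at or below 0.07.
The dominant spike at lag 5 indicates a seasonal period of 5.

5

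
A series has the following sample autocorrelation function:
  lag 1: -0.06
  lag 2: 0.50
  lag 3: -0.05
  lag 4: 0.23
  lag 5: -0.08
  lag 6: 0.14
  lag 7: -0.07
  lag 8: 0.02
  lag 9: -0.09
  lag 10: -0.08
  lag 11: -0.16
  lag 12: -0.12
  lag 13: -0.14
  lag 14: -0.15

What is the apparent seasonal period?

The largest autocorrelation is r_2 = 0.50, with a weaker echo at lag 4 (0.23); the remaining lags stay at or below 0.14.
The dominant spike at lag 2 indicates a seasonal period of 2.

2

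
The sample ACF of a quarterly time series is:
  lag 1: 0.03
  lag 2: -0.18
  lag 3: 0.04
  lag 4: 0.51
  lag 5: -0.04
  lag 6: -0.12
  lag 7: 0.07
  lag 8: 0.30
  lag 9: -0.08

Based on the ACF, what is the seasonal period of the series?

4

The largest autocorrelation is r_4 = 0.51, with a weaker echo at lag 8 (0.30); the remaining lags stay at or below 0.07.
The dominant spike at lag 4 indicates a seasonal period of 4.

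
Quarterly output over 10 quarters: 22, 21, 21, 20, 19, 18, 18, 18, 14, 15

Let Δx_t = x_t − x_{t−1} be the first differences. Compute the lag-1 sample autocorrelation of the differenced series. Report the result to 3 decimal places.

-0.517

First differences Δx: -1, 0, -1, -1, -1, 0, 0, -4, 1
Mean of differences = -0.7778
Numerator Σ(Δx_t−Δx̄)(Δx_{t+1}−Δx̄) = -8.0494
Denominator Σ(Δx_t−Δx̄)² = 15.5556
r_1(Δx) = -8.0494 / 15.5556 = -0.517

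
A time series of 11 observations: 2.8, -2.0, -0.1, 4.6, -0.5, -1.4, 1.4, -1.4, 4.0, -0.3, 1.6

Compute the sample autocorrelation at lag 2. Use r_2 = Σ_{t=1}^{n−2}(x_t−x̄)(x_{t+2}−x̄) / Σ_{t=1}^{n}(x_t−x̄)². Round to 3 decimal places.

-0.170

Mean x̄ = (2.8 − 2.0 − 0.1 + 4.6 − 0.5 − 1.4 + 1.4 − 1.4 + 4.0 − 0.3 + 1.6)/11 = 0.7909
Numerator Σ_{t=1}^{9}(x_t−x̄)(x_{t+2}−x̄) = -8.6611
Denominator Σ(x_t−x̄)² = 50.9091
r_2 = -8.6611 / 50.9091 = -0.170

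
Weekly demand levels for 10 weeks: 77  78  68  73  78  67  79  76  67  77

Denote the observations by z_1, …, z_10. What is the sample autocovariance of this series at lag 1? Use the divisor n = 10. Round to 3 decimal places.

Mean z̄ = (77 + 78 + 68 + 73 + 78 + 67 + 79 + 76 + 67 + 77)/10 = 74.0000
Σ_{t=1}^{9}(z_t−z̄)(z_{t+1}−z̄) = -98.0000
γ_1 = -98.0000 / 10 = -9.800

-9.800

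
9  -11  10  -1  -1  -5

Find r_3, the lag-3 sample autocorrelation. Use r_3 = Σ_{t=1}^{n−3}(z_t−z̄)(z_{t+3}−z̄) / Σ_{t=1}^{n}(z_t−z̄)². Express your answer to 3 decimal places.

Mean z̄ = (9 − 11 + 10 − 1 − 1 − 5)/6 = 0.1667
Σ(z_t−z̄)(z_{t+3}−z̄) = (-10.3056) + (13.0278) + (-50.8056) = -48.0833
Denominator Σ(z_t−z̄)² = 328.8333
r_3 = -48.0833 / 328.8333 = -0.146

-0.146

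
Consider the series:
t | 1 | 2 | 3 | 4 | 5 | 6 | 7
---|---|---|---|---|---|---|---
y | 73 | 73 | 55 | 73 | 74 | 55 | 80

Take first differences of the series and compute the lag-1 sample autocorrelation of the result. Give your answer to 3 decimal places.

-0.480

First differences Δy: 0, -18, 18, 1, -19, 25
Mean of differences = 1.1667
Numerator Σ(Δy_t−Δȳ)(Δy_{t+1}−Δȳ) = -780.3611
Denominator Σ(Δy_t−Δȳ)² = 1626.8333
r_1(Δy) = -780.3611 / 1626.8333 = -0.480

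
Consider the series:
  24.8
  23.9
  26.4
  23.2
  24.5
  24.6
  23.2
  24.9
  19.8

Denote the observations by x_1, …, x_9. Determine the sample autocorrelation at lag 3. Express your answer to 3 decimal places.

Mean x̄ = (24.8 + 23.9 + 26.4 + 23.2 + 24.5 + 24.6 + 23.2 + 24.9 + 19.8)/9 = 23.9222
Numerator Σ_{t=1}^{6}(x_t−x̄)(x_{t+3}−x̄) = -0.6748
Denominator Σ(x_t−x̄)² = 26.6956
r_3 = -0.6748 / 26.6956 = -0.025

-0.025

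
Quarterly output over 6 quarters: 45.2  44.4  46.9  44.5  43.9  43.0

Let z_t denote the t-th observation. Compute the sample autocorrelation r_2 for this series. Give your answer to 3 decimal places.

Mean z̄ = (45.2 + 44.4 + 46.9 + 44.5 + 43.9 + 43.0)/6 = 44.6500
Σ(z_t−z̄)(z_{t+2}−z̄) = (1.2375) + (0.0375) + (-1.6875) + (0.2475) = -0.1650
Denominator Σ(z_t−z̄)² = 8.7350
r_2 = -0.1650 / 8.7350 = -0.019

-0.019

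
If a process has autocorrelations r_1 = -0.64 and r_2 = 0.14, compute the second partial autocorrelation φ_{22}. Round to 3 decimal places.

φ_{22} = (r_2 − r_1²) / (1 − r_1²)
r_1² = (-0.64)² = 0.4096
Numerator = 0.14 − 0.4096 = -0.2696; denominator = 1 − 0.4096 = 0.5904
φ_{22} = -0.2696 / 0.5904 = -0.457

-0.457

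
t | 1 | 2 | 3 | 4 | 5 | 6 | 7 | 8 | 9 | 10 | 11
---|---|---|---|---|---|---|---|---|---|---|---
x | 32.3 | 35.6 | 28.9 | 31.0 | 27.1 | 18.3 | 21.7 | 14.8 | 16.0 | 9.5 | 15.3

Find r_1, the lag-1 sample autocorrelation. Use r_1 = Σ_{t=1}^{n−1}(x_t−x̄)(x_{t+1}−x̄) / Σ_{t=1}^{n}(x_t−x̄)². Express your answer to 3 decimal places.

0.706

Mean x̄ = (32.3 + 35.6 + 28.9 + 31.0 + 27.1 + 18.3 + 21.7 + 14.8 + 16.0 + 9.5 + 15.3)/11 = 22.7727
Numerator Σ_{t=1}^{10}(x_t−x̄)(x_{t+1}−x̄) = 523.8865
Denominator Σ(x_t−x̄)² = 741.8618
r_1 = 523.8865 / 741.8618 = 0.706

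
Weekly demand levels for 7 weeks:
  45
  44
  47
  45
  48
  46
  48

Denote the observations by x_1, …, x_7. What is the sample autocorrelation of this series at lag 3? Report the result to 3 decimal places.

-0.331

Mean x̄ = (45 + 44 + 47 + 45 + 48 + 46 + 48)/7 = 46.1429
Deviations from mean: -1.1429, -2.1429, 0.8571, -1.1429, 1.8571, -0.1429, 1.8571
Σ(x_t−x̄)(x_{t+3}−x̄) = (1.3061) + (-3.9796) + (-0.1224) + (-2.1224) = -4.9184
Denominator Σ(x_t−x̄)² = 14.8571
r_3 = -4.9184 / 14.8571 = -0.331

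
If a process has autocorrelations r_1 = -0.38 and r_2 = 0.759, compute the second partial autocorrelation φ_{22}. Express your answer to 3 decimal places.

φ_{22} = (r_2 − r_1²) / (1 − r_1²)
r_1² = (-0.38)² = 0.1444
Numerator = 0.759 − 0.1444 = 0.6146; denominator = 1 − 0.1444 = 0.8556
φ_{22} = 0.6146 / 0.8556 = 0.718

0.718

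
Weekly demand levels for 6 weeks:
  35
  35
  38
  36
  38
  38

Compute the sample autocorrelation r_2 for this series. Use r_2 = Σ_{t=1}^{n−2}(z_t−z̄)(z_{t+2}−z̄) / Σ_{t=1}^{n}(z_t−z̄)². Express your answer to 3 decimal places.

-0.020

Mean z̄ = (35 + 35 + 38 + 36 + 38 + 38)/6 = 36.6667
Deviations from mean: -1.6667, -1.6667, 1.3333, -0.6667, 1.3333, 1.3333
Σ(z_t−z̄)(z_{t+2}−z̄) = (-2.2222) + (1.1111) + (1.7778) + (-0.8889) = -0.2222
Denominator Σ(z_t−z̄)² = 11.3333
r_2 = -0.2222 / 11.3333 = -0.020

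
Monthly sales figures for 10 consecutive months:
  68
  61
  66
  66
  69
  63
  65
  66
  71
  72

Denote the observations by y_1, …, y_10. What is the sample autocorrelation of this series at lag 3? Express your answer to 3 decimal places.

Mean ȳ = (68 + 61 + 66 + 66 + 69 + 63 + 65 + 66 + 71 + 72)/10 = 66.7000
Σ(y_t−ȳ)(y_{t+3}−ȳ) = (-0.9100) + (-13.1100) + (2.5900) + (1.1900) + (-1.6100) + (-15.9100) + (-9.0100) = -36.7700
Denominator Σ(y_t−ȳ)² = 104.1000
r_3 = -36.7700 / 104.1000 = -0.353

-0.353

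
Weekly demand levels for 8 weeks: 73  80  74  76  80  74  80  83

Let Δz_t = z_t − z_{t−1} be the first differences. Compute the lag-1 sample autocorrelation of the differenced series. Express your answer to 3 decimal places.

First differences Δz: 7, -6, 2, 4, -6, 6, 3
Mean of differences = 1.4286
Numerator Σ(Δz_t−Δz̄)(Δz_{t+1}−Δz̄) = -90.0408
Denominator Σ(Δz_t−Δz̄)² = 171.7143
r_1(Δz) = -90.0408 / 171.7143 = -0.524

-0.524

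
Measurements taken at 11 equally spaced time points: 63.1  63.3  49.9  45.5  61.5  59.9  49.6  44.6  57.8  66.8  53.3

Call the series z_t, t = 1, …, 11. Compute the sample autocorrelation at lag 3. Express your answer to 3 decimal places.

Mean z̄ = (63.1 + 63.3 + 49.9 + 45.5 + 61.5 + 59.9 + 49.6 + 44.6 + 57.8 + 66.8 + 53.3)/11 = 55.9364
Numerator Σ_{t=1}^{8}(z_t−z̄)(z_{t+3}−z̄) = -86.2249
Denominator Σ(z_t−z̄)² = 594.6655
r_3 = -86.2249 / 594.6655 = -0.145

-0.145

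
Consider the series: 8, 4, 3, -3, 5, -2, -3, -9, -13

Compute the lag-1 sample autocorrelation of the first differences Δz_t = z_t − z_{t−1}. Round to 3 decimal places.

First differences Δz: -4, -1, -6, 8, -7, -1, -6, -4
Mean of differences = -2.6250
Numerator Σ(Δz_t−Δz̄)(Δz_{t+1}−Δz̄) = -98.0156
Denominator Σ(Δz_t−Δz̄)² = 163.8750
r_1(Δz) = -98.0156 / 163.8750 = -0.598

-0.598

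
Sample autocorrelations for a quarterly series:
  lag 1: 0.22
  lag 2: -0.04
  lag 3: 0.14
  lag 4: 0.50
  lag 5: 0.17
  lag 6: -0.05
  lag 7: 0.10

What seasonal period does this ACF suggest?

The largest autocorrelation is r_4 = 0.50; the remaining lags stay at or below 0.22.
The dominant spike at lag 4 indicates a seasonal period of 4.

4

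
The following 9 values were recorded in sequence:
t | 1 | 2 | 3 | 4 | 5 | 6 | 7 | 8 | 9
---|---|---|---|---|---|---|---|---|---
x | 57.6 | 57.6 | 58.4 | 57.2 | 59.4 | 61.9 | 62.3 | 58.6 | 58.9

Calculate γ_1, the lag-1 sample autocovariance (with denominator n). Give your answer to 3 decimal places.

1.373

Mean x̄ = (57.6 + 57.6 + 58.4 + 57.2 + 59.4 + 61.9 + 62.3 + 58.6 + 58.9)/9 = 59.1000
Σ_{t=1}^{8}(x_t−x̄)(x_{t+1}−x̄) = 12.3600
γ_1 = 12.3600 / 9 = 1.373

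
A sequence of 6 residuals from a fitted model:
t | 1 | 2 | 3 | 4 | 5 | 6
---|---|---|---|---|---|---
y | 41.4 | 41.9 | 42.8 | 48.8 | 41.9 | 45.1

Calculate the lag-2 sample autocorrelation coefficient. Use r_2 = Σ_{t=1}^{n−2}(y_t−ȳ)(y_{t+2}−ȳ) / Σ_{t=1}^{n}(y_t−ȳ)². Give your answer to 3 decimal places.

0.046

Mean ȳ = (41.4 + 41.9 + 42.8 + 48.8 + 41.9 + 45.1)/6 = 43.6500
Deviations from mean: -2.2500, -1.7500, -0.8500, 5.1500, -1.7500, 1.4500
Σ(y_t−ȳ)(y_{t+2}−ȳ) = (1.9125) + (-9.0125) + (1.4875) + (7.4675) = 1.8550
Denominator Σ(y_t−ȳ)² = 40.5350
r_2 = 1.8550 / 40.5350 = 0.046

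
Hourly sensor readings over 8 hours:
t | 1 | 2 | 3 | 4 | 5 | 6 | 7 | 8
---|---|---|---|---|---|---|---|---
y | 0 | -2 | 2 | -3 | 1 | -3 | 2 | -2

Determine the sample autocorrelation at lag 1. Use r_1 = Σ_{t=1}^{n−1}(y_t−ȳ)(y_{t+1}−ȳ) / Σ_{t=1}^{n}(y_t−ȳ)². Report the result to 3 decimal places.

Mean ȳ = (0 − 2 + 2 − 3 + 1 − 3 + 2 − 2)/8 = -0.6250
Deviations from mean: 0.6250, -1.3750, 2.6250, -2.3750, 1.6250, -2.3750, 2.6250, -1.3750
Numerator Σ_{t=1}^{7}(y_t−ȳ)(y_{t+1}−ȳ) = -28.2656
Denominator Σ(y_t−ȳ)² = 31.8750
r_1 = -28.2656 / 31.8750 = -0.887

-0.887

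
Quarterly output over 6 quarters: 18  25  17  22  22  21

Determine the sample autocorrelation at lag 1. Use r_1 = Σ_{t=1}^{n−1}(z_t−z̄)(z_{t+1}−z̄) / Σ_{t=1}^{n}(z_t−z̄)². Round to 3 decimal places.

-0.717

Mean z̄ = (18 + 25 + 17 + 22 + 22 + 21)/6 = 20.8333
Σ(z_t−z̄)(z_{t+1}−z̄) = (-11.8056) + (-15.9722) + (-4.4722) + (1.3611) + (0.1944) = -30.6944
Denominator Σ(z_t−z̄)² = 42.8333
r_1 = -30.6944 / 42.8333 = -0.717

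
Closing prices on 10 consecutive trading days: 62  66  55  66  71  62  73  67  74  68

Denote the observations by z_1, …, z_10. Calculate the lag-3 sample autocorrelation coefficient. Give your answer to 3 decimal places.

Mean z̄ = (62 + 66 + 55 + 66 + 71 + 62 + 73 + 67 + 74 + 68)/10 = 66.4000
Σ(z_t−z̄)(z_{t+3}−z̄) = (1.7600) + (-1.8400) + (50.1600) + (-2.6400) + (2.7600) + (-33.4400) + (10.5600) = 27.3200
Denominator Σ(z_t−z̄)² = 294.4000
r_3 = 27.3200 / 294.4000 = 0.093

0.093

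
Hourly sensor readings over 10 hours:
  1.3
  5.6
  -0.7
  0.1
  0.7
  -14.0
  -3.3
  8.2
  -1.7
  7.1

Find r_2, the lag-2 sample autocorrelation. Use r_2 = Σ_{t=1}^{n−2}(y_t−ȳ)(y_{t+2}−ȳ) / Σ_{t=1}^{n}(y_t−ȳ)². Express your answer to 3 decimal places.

-0.146

Mean ȳ = (1.3 + 5.6 − 0.7 + 0.1 + 0.7 − 14.0 − 3.3 + 8.2 − 1.7 + 7.1)/10 = 0.3300
Numerator Σ_{t=1}^{8}(y_t−ȳ)(y_{t+2}−ȳ) = -52.7678
Denominator Σ(y_t−ȳ)² = 360.3810
r_2 = -52.7678 / 360.3810 = -0.146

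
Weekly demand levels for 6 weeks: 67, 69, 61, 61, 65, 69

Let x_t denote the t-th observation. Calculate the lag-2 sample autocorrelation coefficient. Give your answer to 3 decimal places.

Mean x̄ = (67 + 69 + 61 + 61 + 65 + 69)/6 = 65.3333
Deviations from mean: 1.6667, 3.6667, -4.3333, -4.3333, -0.3333, 3.6667
Σ(x_t−x̄)(x_{t+2}−x̄) = (-7.2222) + (-15.8889) + (1.4444) + (-15.8889) = -37.5556
Denominator Σ(x_t−x̄)² = 67.3333
r_2 = -37.5556 / 67.3333 = -0.558

-0.558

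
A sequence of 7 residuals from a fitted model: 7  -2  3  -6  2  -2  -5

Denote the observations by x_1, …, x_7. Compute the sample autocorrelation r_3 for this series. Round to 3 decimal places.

-0.194

Mean x̄ = (7 − 2 + 3 − 6 + 2 − 2 − 5)/7 = -0.4286
Deviations from mean: 7.4286, -1.5714, 3.4286, -5.5714, 2.4286, -1.5714, -4.5714
Σ(x_t−x̄)(x_{t+3}−x̄) = (-41.3878) + (-3.8163) + (-5.3878) + (25.4694) = -25.1224
Denominator Σ(x_t−x̄)² = 129.7143
r_3 = -25.1224 / 129.7143 = -0.194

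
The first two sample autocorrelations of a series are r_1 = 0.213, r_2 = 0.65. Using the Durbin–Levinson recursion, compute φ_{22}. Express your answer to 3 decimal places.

φ_{22} = (r_2 − r_1²) / (1 − r_1²)
r_1² = (0.213)² = 0.045369
Numerator = 0.65 − 0.0454 = 0.6046; denominator = 1 − 0.0454 = 0.9546
φ_{22} = 0.6046 / 0.9546 = 0.633

0.633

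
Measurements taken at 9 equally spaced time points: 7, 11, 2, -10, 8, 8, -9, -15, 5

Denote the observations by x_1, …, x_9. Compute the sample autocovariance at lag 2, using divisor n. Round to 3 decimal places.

-44.159

Mean x̄ = (7 + 11 + 2 − 10 + 8 + 8 − 9 − 15 + 5)/9 = 0.7778
Σ_{t=1}^{7}(x_t−x̄)(x_{t+2}−x̄) = -397.4321
γ_2 = -397.4321 / 9 = -44.159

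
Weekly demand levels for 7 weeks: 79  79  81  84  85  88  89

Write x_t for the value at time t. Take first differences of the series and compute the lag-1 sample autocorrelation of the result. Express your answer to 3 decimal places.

-0.379

First differences Δx: 0, 2, 3, 1, 3, 1
Mean of differences = 1.6667
Numerator Σ(Δx_t−Δx̄)(Δx_{t+1}−Δx̄) = -2.7778
Denominator Σ(Δx_t−Δx̄)² = 7.3333
r_1(Δx) = -2.7778 / 7.3333 = -0.379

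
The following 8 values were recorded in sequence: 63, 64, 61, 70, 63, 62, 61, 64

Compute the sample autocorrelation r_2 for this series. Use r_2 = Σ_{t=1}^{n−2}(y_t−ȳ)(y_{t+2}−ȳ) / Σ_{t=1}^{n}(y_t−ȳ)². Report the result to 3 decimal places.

Mean ȳ = (63 + 64 + 61 + 70 + 63 + 62 + 61 + 64)/8 = 63.5000
Deviations from mean: -0.5000, 0.5000, -2.5000, 6.5000, -0.5000, -1.5000, -2.5000, 0.5000
Numerator Σ_{t=1}^{6}(y_t−ȳ)(y_{t+2}−ȳ) = -3.5000
Denominator Σ(y_t−ȳ)² = 58.0000
r_2 = -3.5000 / 58.0000 = -0.060

-0.060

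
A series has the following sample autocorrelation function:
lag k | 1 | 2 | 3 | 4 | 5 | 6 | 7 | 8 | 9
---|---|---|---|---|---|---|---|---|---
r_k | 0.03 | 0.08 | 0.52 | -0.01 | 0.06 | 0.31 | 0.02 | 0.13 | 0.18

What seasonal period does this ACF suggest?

The largest autocorrelation is r_3 = 0.52, with weaker echoes at lags 6 (0.31) and 9 (0.18); the remaining lags stay at or below 0.13.
The dominant spike at lag 3 indicates a seasonal period of 3.

3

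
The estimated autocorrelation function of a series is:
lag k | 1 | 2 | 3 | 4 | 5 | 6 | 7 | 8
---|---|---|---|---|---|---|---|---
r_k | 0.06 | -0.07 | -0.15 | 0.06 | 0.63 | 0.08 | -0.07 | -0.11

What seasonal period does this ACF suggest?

5

The largest autocorrelation is r_5 = 0.63; the remaining lags stay at or below 0.08.
The dominant spike at lag 5 indicates a seasonal period of 5.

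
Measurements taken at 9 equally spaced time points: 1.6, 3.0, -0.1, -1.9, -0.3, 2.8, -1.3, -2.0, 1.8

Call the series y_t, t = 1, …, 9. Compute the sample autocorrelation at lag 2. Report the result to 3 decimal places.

-0.611

Mean ȳ = (1.6 + 3.0 − 0.1 − 1.9 − 0.3 + 2.8 − 1.3 − 2.0 + 1.8)/9 = 0.4000
Σ(y_t−ȳ)(y_{t+2}−ȳ) = (-0.6000) + (-5.9800) + (0.3500) + (-5.5200) + (1.1900) + (-5.7600) + (-2.3800) = -18.7000
Denominator Σ(y_t−ȳ)² = 30.6000
r_2 = -18.7000 / 30.6000 = -0.611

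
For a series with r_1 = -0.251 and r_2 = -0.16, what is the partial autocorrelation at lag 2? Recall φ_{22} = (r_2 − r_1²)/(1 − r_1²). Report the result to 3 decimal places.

-0.238

φ_{22} = (r_2 − r_1²) / (1 − r_1²)
r_1² = (-0.251)² = 0.063001
Numerator = -0.16 − 0.0630 = -0.2230; denominator = 1 − 0.0630 = 0.9370
φ_{22} = -0.2230 / 0.9370 = -0.238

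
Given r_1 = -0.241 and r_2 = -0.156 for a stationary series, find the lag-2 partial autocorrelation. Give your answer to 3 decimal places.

-0.227

φ_{22} = (r_2 − r_1²) / (1 − r_1²)
r_1² = (-0.241)² = 0.058081
Numerator = -0.156 − 0.0581 = -0.2141; denominator = 1 − 0.0581 = 0.9419
φ_{22} = -0.2141 / 0.9419 = -0.227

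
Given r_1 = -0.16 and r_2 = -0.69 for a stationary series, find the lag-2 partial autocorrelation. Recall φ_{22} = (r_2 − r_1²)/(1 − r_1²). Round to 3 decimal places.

φ_{22} = (r_2 − r_1²) / (1 − r_1²)
r_1² = (-0.16)² = 0.0256
Numerator = -0.69 − 0.0256 = -0.7156; denominator = 1 − 0.0256 = 0.9744
φ_{22} = -0.7156 / 0.9744 = -0.734

-0.734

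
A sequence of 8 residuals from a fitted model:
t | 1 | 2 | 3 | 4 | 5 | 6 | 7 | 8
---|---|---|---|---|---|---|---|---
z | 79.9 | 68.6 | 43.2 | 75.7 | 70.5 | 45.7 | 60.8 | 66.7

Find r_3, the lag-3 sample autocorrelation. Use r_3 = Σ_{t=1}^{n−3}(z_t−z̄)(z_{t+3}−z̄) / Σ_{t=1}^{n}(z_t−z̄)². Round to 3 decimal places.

0.467

Mean z̄ = (79.9 + 68.6 + 43.2 + 75.7 + 70.5 + 45.7 + 60.8 + 66.7)/8 = 63.8875
Deviations from mean: 16.0125, 4.7125, -20.6875, 11.8125, 6.6125, -18.1875, -3.0875, 2.8125
Numerator Σ_{t=1}^{5}(z_t−z̄)(z_{t+3}−z̄) = 578.6895
Denominator Σ(z_t−z̄)² = 1238.0688
r_3 = 578.6895 / 1238.0688 = 0.467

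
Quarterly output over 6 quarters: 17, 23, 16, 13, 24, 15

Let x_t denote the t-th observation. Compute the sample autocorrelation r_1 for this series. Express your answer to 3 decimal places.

Mean x̄ = (17 + 23 + 16 + 13 + 24 + 15)/6 = 18.0000
Deviations from mean: -1.0000, 5.0000, -2.0000, -5.0000, 6.0000, -3.0000
Σ(x_t−x̄)(x_{t+1}−x̄) = (-5.0000) + (-10.0000) + (10.0000) + (-30.0000) + (-18.0000) = -53.0000
Denominator Σ(x_t−x̄)² = 100.0000
r_1 = -53.0000 / 100.0000 = -0.530

-0.530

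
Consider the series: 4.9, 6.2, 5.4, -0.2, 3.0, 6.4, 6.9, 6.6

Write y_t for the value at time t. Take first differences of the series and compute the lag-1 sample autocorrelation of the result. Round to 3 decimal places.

First differences Δy: 1.3, -0.8, -5.6, 3.2, 3.4, 0.5, -0.3
Mean of differences = 0.2429
Numerator Σ(Δy_t−Δȳ)(Δy_{t+1}−Δȳ) = -2.2790
Denominator Σ(Δy_t−Δȳ)² = 55.4171
r_1(Δy) = -2.2790 / 55.4171 = -0.041

-0.041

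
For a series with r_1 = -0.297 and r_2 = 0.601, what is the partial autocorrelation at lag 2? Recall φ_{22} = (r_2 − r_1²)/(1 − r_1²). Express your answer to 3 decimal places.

φ_{22} = (r_2 − r_1²) / (1 − r_1²)
r_1² = (-0.297)² = 0.088209
Numerator = 0.601 − 0.0882 = 0.5128; denominator = 1 − 0.0882 = 0.9118
φ_{22} = 0.5128 / 0.9118 = 0.562

0.562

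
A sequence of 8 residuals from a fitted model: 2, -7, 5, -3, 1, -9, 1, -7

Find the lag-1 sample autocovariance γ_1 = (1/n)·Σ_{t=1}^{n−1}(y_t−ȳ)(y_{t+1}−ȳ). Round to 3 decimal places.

Mean ȳ = (2 − 7 + 5 − 3 + 1 − 9 + 1 − 7)/8 = -2.1250
Σ_{t=1}^{7}(y_t−ȳ)(y_{t+1}−ȳ) = -122.0156
γ_1 = -122.0156 / 8 = -15.252

-15.252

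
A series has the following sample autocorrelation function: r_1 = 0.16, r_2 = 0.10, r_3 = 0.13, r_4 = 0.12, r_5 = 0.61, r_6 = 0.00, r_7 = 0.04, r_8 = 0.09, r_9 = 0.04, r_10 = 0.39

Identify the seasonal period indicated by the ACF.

The largest autocorrelation is r_5 = 0.61, with a weaker echo at lag 10 (0.39); the remaining lags stay at or below 0.16.
The dominant spike at lag 5 indicates a seasonal period of 5.

5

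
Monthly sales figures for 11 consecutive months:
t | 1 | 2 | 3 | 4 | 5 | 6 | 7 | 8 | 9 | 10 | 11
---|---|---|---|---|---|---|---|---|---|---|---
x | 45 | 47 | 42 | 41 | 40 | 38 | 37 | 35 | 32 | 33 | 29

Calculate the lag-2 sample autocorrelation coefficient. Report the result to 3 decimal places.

Mean x̄ = (45 + 47 + 42 + 41 + 40 + 38 + 37 + 35 + 32 + 33 + 29)/11 = 38.0909
Numerator Σ_{t=1}^{9}(x_t−x̄)(x_{t+2}−x̄) = 136.0744
Denominator Σ(x_t−x̄)² = 310.9091
r_2 = 136.0744 / 310.9091 = 0.438

0.438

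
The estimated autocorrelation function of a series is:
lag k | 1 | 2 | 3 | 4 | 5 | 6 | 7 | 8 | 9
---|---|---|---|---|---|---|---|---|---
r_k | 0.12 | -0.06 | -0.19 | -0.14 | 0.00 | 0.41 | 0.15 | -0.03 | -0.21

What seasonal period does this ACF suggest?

The largest autocorrelation is r_6 = 0.41; the remaining lags stay at or below 0.15.
The dominant spike at lag 6 indicates a seasonal period of 6.

6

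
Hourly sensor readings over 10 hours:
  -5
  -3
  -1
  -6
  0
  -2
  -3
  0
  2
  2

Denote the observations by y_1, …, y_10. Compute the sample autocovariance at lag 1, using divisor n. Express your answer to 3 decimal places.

Mean ȳ = (-5 − 3 − 1 − 6 + 0 − 2 − 3 + 0 + 2 + 2)/10 = -1.6000
Σ_{t=1}^{9}(y_t−ȳ)(y_{t+1}−ȳ) = 10.6400
γ_1 = 10.6400 / 10 = 1.064

1.064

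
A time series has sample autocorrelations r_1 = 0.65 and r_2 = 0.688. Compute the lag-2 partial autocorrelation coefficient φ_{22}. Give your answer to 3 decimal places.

0.460

φ_{22} = (r_2 − r_1²) / (1 − r_1²)
r_1² = (0.65)² = 0.4225
Numerator = 0.688 − 0.4225 = 0.2655; denominator = 1 − 0.4225 = 0.5775
φ_{22} = 0.2655 / 0.5775 = 0.460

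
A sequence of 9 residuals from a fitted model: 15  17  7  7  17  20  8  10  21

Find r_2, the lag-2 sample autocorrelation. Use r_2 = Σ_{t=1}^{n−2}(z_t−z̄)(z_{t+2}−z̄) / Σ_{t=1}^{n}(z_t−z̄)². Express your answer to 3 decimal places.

Mean z̄ = (15 + 17 + 7 + 7 + 17 + 20 + 8 + 10 + 21)/9 = 13.5556
Numerator Σ_{t=1}^{7}(z_t−z̄)(z_{t+2}−z̄) = -180.2840
Denominator Σ(z_t−z̄)² = 252.2222
r_2 = -180.2840 / 252.2222 = -0.715

-0.715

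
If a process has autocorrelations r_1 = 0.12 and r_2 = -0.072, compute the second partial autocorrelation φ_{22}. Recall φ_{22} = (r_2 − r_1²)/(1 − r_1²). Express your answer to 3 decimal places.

φ_{22} = (r_2 − r_1²) / (1 − r_1²)
r_1² = (0.12)² = 0.0144
Numerator = -0.072 − 0.0144 = -0.0864; denominator = 1 − 0.0144 = 0.9856
φ_{22} = -0.0864 / 0.9856 = -0.088

-0.088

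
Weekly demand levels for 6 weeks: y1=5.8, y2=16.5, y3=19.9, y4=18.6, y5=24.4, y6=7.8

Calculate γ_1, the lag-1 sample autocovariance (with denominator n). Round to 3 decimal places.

Mean ȳ = (5.8 + 16.5 + 19.9 + 18.6 + 24.4 + 7.8)/6 = 15.5000
Deviations: -9.7000, 1.0000, 4.4000, 3.1000, 8.9000, -7.7000
Σ_{t=1}^{5}(y_t−ȳ)(y_{t+1}−ȳ) = -32.6000
γ_1 = -32.6000 / 6 = -5.433

-5.433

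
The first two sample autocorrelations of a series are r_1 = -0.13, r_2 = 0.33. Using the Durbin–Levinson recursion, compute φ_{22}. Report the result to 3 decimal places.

0.318

φ_{22} = (r_2 − r_1²) / (1 − r_1²)
r_1² = (-0.13)² = 0.0169
Numerator = 0.33 − 0.0169 = 0.3131; denominator = 1 − 0.0169 = 0.9831
φ_{22} = 0.3131 / 0.9831 = 0.318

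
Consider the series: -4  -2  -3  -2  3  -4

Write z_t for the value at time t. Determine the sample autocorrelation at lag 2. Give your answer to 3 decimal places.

-0.088

Mean z̄ = (-4 − 2 − 3 − 2 + 3 − 4)/6 = -2.0000
Σ(z_t−z̄)(z_{t+2}−z̄) = (2.0000) + (0.0000) + (-5.0000) + (0.0000) = -3.0000
Denominator Σ(z_t−z̄)² = 34.0000
r_2 = -3.0000 / 34.0000 = -0.088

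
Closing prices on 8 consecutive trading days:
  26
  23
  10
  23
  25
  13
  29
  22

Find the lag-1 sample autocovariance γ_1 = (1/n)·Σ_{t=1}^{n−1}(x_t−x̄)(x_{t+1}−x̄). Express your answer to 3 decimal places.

-14.127

Mean x̄ = (26 + 23 + 10 + 23 + 25 + 13 + 29 + 22)/8 = 21.3750
Deviations: 4.6250, 1.6250, -11.3750, 1.6250, 3.6250, -8.3750, 7.6250, 0.6250
Σ_{t=1}^{7}(x_t−x̄)(x_{t+1}−x̄) = -113.0156
γ_1 = -113.0156 / 8 = -14.127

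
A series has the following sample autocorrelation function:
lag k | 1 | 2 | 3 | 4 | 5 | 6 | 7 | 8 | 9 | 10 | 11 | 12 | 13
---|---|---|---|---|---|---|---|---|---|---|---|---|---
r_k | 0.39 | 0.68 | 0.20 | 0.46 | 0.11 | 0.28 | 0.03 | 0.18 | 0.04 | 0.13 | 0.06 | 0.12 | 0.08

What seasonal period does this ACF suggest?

2

The largest autocorrelation is r_2 = 0.68, with a weaker echo at lag 4 (0.46); the remaining lags stay at or below 0.39.
The dominant spike at lag 2 indicates a seasonal period of 2.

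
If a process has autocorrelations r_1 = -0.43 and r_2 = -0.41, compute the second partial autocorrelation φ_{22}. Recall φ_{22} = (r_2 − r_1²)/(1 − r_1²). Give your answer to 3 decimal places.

φ_{22} = (r_2 − r_1²) / (1 − r_1²)
r_1² = (-0.43)² = 0.1849
Numerator = -0.41 − 0.1849 = -0.5949; denominator = 1 − 0.1849 = 0.8151
φ_{22} = -0.5949 / 0.8151 = -0.730

-0.730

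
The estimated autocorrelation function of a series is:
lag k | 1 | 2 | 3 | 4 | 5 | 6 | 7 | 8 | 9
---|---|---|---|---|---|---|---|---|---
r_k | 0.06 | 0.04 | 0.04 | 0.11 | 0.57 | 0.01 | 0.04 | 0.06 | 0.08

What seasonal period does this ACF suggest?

5

The largest autocorrelation is r_5 = 0.57; the remaining lags stay at or below 0.11.
The dominant spike at lag 5 indicates a seasonal period of 5.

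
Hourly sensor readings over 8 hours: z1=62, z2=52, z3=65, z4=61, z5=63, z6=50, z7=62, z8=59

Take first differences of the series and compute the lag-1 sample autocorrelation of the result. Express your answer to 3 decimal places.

First differences Δz: -10, 13, -4, 2, -13, 12, -3
Mean of differences = -0.4286
Numerator Σ(Δz_t−Δz̄)(Δz_{t+1}−Δz̄) = -403.8980
Denominator Σ(Δz_t−Δz̄)² = 609.7143
r_1(Δz) = -403.8980 / 609.7143 = -0.662

-0.662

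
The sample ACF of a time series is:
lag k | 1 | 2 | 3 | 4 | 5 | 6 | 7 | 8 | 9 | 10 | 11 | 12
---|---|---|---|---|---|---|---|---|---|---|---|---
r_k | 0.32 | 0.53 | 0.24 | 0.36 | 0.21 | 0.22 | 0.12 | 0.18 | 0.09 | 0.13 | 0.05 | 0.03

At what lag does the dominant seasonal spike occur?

2

The largest autocorrelation is r_2 = 0.53, with a weaker echo at lag 4 (0.36); the remaining lags stay at or below 0.32.
The dominant spike at lag 2 indicates a seasonal period of 2.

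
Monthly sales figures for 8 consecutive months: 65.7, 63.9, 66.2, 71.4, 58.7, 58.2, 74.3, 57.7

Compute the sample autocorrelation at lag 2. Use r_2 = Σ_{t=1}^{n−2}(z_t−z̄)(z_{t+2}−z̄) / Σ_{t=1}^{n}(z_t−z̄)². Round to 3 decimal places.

-0.259

Mean z̄ = (65.7 + 63.9 + 66.2 + 71.4 + 58.7 + 58.2 + 74.3 + 57.7)/8 = 64.5125
Deviations from mean: 1.1875, -0.6125, 1.6875, 6.8875, -5.8125, -6.3125, 9.7875, -6.8125
Numerator Σ_{t=1}^{6}(z_t−z̄)(z_{t+2}−z̄) = -69.3866
Denominator Σ(z_t−z̄)² = 267.9088
r_2 = -69.3866 / 267.9088 = -0.259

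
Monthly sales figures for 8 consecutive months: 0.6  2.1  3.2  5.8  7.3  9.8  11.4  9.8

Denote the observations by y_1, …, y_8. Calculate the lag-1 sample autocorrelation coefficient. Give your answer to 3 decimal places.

Mean ȳ = (0.6 + 2.1 + 3.2 + 5.8 + 7.3 + 9.8 + 11.4 + 9.8)/8 = 6.2500
Deviations from mean: -5.6500, -4.1500, -3.0500, -0.4500, 1.0500, 3.5500, 5.1500, 3.5500
Σ(y_t−ȳ)(y_{t+1}−ȳ) = (23.4475) + (12.6575) + (1.3725) + (-0.4725) + (3.7275) + (18.2825) + (18.2825) = 77.2975
Denominator Σ(y_t−ȳ)² = 111.4800
r_1 = 77.2975 / 111.4800 = 0.693

0.693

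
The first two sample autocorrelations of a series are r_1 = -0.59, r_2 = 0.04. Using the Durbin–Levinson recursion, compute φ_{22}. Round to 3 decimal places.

φ_{22} = (r_2 − r_1²) / (1 − r_1²)
r_1² = (-0.59)² = 0.3481
Numerator = 0.04 − 0.3481 = -0.3081; denominator = 1 − 0.3481 = 0.6519
φ_{22} = -0.3081 / 0.6519 = -0.473

-0.473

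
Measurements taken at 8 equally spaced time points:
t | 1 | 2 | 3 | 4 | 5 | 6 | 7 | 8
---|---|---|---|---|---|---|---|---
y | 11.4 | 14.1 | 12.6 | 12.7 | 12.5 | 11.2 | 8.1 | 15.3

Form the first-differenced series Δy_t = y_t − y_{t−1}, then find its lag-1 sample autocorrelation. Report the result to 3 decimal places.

First differences Δy: 2.7, -1.5, 0.1, -0.2, -1.3, -3.1, 7.2
Mean of differences = 0.5571
Numerator Σ(Δy_t−Δȳ)(Δy_{t+1}−Δȳ) = -19.2176
Denominator Σ(Δy_t−Δȳ)² = 70.5571
r_1(Δy) = -19.2176 / 70.5571 = -0.272

-0.272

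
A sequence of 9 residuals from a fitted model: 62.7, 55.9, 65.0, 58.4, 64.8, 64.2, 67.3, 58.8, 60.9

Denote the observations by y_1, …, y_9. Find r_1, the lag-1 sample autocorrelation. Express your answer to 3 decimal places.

-0.349

Mean ȳ = (62.7 + 55.9 + 65.0 + 58.4 + 64.8 + 64.2 + 67.3 + 58.8 + 60.9)/9 = 62.0000
Numerator Σ_{t=1}^{8}(y_t−ȳ)(y_{t+1}−ȳ) = -39.0700
Denominator Σ(y_t−ȳ)² = 111.8800
r_1 = -39.0700 / 111.8800 = -0.349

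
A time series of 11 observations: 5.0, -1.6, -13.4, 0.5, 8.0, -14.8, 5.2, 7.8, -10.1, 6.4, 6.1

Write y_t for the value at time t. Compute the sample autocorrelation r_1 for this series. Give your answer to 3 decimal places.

-0.329

Mean ȳ = (5.0 − 1.6 − 13.4 + 0.5 + 8.0 − 14.8 + 5.2 + 7.8 − 10.1 + 6.4 + 6.1)/11 = -0.0818
Numerator Σ_{t=1}^{10}(y_t−ȳ)(y_{t+1}−ȳ) = -249.4285
Denominator Σ(y_t−ȳ)² = 758.3964
r_1 = -249.4285 / 758.3964 = -0.329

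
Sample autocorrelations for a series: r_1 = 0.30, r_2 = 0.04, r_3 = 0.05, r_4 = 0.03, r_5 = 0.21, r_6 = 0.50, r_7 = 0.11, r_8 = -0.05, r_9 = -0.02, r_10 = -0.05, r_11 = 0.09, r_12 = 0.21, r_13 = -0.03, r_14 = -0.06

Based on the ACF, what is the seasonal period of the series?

The largest autocorrelation is r_6 = 0.50; the remaining lags stay at or below 0.30. The elevated value at lag 1 (0.30), dropping to 0.04 at lag 2, reflects decaying short-term dependence rather than seasonality.
The dominant spike at lag 6 indicates a seasonal period of 6.

6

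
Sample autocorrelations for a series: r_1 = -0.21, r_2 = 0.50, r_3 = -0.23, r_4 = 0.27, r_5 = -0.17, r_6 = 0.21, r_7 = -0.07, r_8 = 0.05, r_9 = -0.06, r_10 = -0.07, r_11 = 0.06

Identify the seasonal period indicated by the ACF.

The largest autocorrelation is r_2 = 0.50, with weaker echoes at lags 4 (0.27) and 6 (0.21); the remaining lags stay at or below 0.06.
The dominant spike at lag 2 indicates a seasonal period of 2.

2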